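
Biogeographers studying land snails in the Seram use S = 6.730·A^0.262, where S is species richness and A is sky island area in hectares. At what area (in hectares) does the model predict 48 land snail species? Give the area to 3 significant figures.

48 = 6.73 × A^0.262  ⇒  A^0.262 = 48/6.73 = 7.132
ln A = ln(7.132) / 0.262 = 1.9646 / 0.262 = 7.4986
A = e^7.4986 ≈ 1805 hectares

1810 hectares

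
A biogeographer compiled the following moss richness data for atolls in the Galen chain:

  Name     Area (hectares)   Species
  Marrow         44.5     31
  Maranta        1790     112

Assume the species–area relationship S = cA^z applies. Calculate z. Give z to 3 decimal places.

0.348

Taking logs: ln S = ln c + z ln A, so z = (ln S₂ − ln S₁)/(ln A₂ − ln A₁).
z = ln(112/31) / ln(1790/44.5) = ln(3.613) / ln(40.22) = 1.2845 / 3.6945 = 0.3477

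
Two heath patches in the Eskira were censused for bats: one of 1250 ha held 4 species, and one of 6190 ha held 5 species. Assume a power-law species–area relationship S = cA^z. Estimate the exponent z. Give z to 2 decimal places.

Taking logs: ln S = ln c + z ln A, so z = (ln S₂ − ln S₁)/(ln A₂ − ln A₁).
z = ln(5/4) / ln(6190/1250) = ln(1.25) / ln(4.952) = 0.2231 / 1.5998 = 0.1395

0.14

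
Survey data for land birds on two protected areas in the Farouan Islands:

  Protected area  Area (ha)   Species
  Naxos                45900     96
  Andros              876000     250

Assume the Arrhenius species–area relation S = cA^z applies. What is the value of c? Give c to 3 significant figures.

z = ln(S₂/S₁) / ln(A₂/A₁) = ln(250/96) / ln(876000/45900) = 0.9571 / 2.9489 = 0.3246
c = S₁ / A₁^z = 96 / 45900^0.3246 = 96 / 32.59 = 2.946

2.95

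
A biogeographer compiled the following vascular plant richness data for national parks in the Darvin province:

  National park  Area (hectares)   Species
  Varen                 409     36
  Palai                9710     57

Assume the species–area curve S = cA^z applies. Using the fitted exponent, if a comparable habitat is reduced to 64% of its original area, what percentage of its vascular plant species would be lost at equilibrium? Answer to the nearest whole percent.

6%

z = ln(57/36) / ln(9710/409) = 0.4595 / 3.1672 = 0.1451
S_new/S_old = (A_new/A_old)^z = 0.64^0.1451 = exp(0.1451 × -0.4463) = 0.9373
Fraction lost = 1 − 0.9373 = 0.0627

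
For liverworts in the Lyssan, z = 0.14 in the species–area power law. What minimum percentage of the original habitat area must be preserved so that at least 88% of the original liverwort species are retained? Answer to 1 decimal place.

40.1%

Need (A_new/A_old)^0.14 = 0.88, so A_new/A_old = 0.88^(1/0.14) = 0.88^7.143
ln(A_new/A_old) = ln 0.88 / 0.14 = -0.1278 / 0.14 = -0.9131
A_new/A_old = e^-0.9131 ≈ 0.4013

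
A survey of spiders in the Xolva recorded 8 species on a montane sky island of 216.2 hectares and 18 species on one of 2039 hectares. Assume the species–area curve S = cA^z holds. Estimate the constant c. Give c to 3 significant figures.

1.15

z = ln(S₂/S₁) / ln(A₂/A₁) = ln(18/8) / ln(2039/216.2) = 0.8109 / 2.2440 = 0.3614
c = S₁ / A₁^z = 8 / 216.2^0.3614 = 8 / 6.978 = 1.146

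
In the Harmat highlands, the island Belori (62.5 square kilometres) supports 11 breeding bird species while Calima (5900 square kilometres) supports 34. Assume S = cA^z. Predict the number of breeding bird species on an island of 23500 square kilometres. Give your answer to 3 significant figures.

47.9

z = ln(34/11) / ln(5900/62.5) = 1.1285 / 4.5475 = 0.2481
c = 11 / 62.5^0.2481 = 11 / 2.79 = 3.942
S₃ = 3.942 × 23500^0.2481 = 3.942 × 12.15 ≈ 47.91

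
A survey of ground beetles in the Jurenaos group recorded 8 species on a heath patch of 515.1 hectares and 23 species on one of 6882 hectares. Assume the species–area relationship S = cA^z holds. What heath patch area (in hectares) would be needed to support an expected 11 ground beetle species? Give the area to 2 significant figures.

1100 hectares

z = ln(23/8) / ln(6882/515.1) = 1.0561 / 2.5923 = 0.4074
c = 8 / 515.1^0.4074 = 8 / 12.73 = 0.6285
A = (11/0.6285)^(1/0.4074) ⇒ ln A = ln(17.5)/0.4074 = 7.0261
A = e^7.0261 ≈ 1126 hectares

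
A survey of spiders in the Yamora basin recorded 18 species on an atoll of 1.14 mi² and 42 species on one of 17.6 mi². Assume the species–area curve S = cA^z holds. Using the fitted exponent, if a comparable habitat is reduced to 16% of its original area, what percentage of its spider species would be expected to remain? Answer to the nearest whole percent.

57%

z = ln(42/18) / ln(17.6/1.14) = 0.8473 / 2.7369 = 0.3096
S_new/S_old = (A_new/A_old)^z = 0.16^0.3096 = exp(0.3096 × -1.8326) = 0.567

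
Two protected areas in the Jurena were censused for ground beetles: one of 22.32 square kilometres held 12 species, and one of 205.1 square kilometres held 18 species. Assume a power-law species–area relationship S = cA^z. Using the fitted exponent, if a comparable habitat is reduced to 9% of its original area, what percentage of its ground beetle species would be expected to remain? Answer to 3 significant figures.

z = ln(18/12) / ln(205.1/22.32) = 0.4055 / 2.2180 = 0.1828
S_new/S_old = (A_new/A_old)^z = 0.09^0.1828 = exp(0.1828 × -2.4079) = 0.6439

64.4%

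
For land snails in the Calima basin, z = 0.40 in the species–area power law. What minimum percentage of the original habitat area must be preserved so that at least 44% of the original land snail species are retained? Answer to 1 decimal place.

12.8%

Need (A_new/A_old)^0.4 = 0.44, so A_new/A_old = 0.44^(1/0.4) = 0.44^2.5
ln(A_new/A_old) = ln 0.44 / 0.4 = -0.8210 / 0.4 = -2.0525
A_new/A_old = e^-2.0525 ≈ 0.1284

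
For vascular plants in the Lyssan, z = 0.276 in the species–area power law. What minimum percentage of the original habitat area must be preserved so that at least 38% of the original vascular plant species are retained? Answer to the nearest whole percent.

Need (A_new/A_old)^0.276 = 0.38, so A_new/A_old = 0.38^(1/0.276) = 0.38^3.623
ln(A_new/A_old) = ln 0.38 / 0.276 = -0.9676 / 0.276 = -3.5057
A_new/A_old = e^-3.5057 ≈ 0.03002

3%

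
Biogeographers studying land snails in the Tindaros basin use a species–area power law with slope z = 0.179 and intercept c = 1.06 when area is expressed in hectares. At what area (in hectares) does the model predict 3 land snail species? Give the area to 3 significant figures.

334 hectares

3 = 1.06 × A^0.179  ⇒  A^0.179 = 3/1.06 = 2.83
ln A = ln(2.83) / 0.179 = 1.0403 / 0.179 = 5.8120
A = e^5.8120 ≈ 334.3 hectares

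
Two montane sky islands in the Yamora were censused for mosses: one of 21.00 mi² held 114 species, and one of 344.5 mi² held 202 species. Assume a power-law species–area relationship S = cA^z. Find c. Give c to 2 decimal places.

61.17

z = ln(S₂/S₁) / ln(A₂/A₁) = ln(202/114) / ln(344.5/21) = 0.5721 / 2.7976 = 0.2045
c = S₁ / A₁^z = 114 / 21^0.2045 = 114 / 1.864 = 61.17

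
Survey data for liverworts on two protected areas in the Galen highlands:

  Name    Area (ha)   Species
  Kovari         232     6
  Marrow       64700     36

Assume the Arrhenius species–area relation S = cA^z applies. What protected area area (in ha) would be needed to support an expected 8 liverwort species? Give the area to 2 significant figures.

z = ln(36/6) / ln(64700/232) = 1.7918 / 5.6308 = 0.3182
c = 6 / 232^0.3182 = 6 / 5.659 = 1.06
A = (8/1.06)^(1/0.3182) ⇒ ln A = ln(7.545)/0.3182 = 6.3508
A = e^6.3508 ≈ 573 ha

570 ha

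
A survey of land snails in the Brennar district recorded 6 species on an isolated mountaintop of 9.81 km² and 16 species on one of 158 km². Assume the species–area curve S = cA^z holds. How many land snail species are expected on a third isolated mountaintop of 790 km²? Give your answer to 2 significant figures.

z = ln(16/6) / ln(158/9.81) = 0.9808 / 2.7792 = 0.3529
c = 6 / 9.81^0.3529 = 6 / 2.239 = 2.68
S₃ = 2.68 × 790^0.3529 = 2.68 × 10.53 ≈ 28.24

28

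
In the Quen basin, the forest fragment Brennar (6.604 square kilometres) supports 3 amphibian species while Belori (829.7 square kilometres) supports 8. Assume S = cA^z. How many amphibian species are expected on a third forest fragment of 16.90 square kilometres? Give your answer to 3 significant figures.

z = ln(8/3) / ln(829.7/6.604) = 0.9808 / 4.8334 = 0.2029
c = 3 / 6.604^0.2029 = 3 / 1.467 = 2.045
S₃ = 2.045 × 16.9^0.2029 = 2.045 × 1.775 ≈ 3.63

3.63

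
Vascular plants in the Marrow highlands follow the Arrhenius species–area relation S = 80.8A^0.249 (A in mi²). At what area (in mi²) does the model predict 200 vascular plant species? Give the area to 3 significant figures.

200 = 80.8 × A^0.249  ⇒  A^0.249 = 200/80.8 = 2.475
ln A = ln(2.475) / 0.249 = 0.9063 / 0.249 = 3.6399
A = e^3.6399 ≈ 38.09 mi²

38.1 mi²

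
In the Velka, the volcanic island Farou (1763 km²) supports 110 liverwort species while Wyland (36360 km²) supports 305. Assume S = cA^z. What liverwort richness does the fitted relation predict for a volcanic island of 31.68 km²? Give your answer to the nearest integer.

28

z = ln(305/110) / ln(36360/1763) = 1.0198 / 3.0265 = 0.3370
c = 110 / 1763^0.3370 = 110 / 12.41 = 8.861
S₃ = 8.861 × 31.68^0.3370 = 8.861 × 3.204 ≈ 28.39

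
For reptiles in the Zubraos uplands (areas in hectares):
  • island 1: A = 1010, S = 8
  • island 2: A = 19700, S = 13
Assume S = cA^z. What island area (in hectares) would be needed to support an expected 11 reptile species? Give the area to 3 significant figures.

z = ln(13/8) / ln(19700/1010) = 0.4855 / 2.9707 = 0.1634
c = 8 / 1010^0.1634 = 8 / 3.097 = 2.583
A = (11/2.583)^(1/0.1634) ⇒ ln A = ln(4.259)/0.1634 = 8.8662
A = e^8.8662 ≈ 7088 hectares

7090 hectares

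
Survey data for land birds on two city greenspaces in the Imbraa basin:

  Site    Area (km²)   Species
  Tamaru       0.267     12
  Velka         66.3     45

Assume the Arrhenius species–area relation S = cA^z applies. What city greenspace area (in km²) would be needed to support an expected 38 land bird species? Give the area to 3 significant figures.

32.7 km²

z = ln(45/12) / ln(66.3/0.267) = 1.3218 / 5.5147 = 0.2397
c = 12 / 0.267^0.2397 = 12 / 0.7287 = 16.47
A = (38/16.47)^(1/0.2397) ⇒ ln A = ln(2.308)/0.2397 = 3.4888
A = e^3.4888 ≈ 32.75 km²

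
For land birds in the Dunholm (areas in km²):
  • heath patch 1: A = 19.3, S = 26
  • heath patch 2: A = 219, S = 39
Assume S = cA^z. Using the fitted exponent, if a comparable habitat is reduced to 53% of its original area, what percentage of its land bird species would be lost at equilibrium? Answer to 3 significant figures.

z = ln(39/26) / ln(219/19.3) = 0.4055 / 2.4290 = 0.1669
S_new/S_old = (A_new/A_old)^z = 0.53^0.1669 = exp(0.1669 × -0.6349) = 0.8994
Fraction lost = 1 − 0.8994 = 0.1006

10.1%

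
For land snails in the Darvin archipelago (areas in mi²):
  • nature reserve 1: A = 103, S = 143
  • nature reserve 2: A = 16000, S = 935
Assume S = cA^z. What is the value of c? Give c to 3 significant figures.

25.5

z = ln(S₂/S₁) / ln(A₂/A₁) = ln(935/143) / ln(16000/103) = 1.8777 / 5.0456 = 0.3721
c = S₁ / A₁^z = 143 / 103^0.3721 = 143 / 5.611 = 25.48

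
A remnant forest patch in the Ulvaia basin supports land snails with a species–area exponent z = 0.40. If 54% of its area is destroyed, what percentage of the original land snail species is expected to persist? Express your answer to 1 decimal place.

S_new/S_old = (A_new/A_old)^z = 0.46^0.4
= exp(0.4 × ln 0.46) = exp(0.4 × -0.7765) = exp(-0.3106) ≈ 0.733

73.3%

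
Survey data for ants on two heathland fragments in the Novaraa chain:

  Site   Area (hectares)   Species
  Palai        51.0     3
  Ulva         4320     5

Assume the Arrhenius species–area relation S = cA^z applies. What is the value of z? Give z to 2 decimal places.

Taking logs: ln S = ln c + z ln A, so z = (ln S₂ − ln S₁)/(ln A₂ − ln A₁).
z = ln(5/3) / ln(4320/51) = ln(1.667) / ln(84.71) = 0.5108 / 4.4392 = 0.1151

0.12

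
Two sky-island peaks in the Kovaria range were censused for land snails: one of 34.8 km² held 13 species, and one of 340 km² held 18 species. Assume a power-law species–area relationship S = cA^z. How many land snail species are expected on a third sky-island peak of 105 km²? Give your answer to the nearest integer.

z = ln(18/13) / ln(340/34.8) = 0.3254 / 2.2793 = 0.1428
c = 13 / 34.8^0.1428 = 13 / 1.66 = 7.832
S₃ = 7.832 × 105^0.1428 = 7.832 × 1.943 ≈ 15.22

15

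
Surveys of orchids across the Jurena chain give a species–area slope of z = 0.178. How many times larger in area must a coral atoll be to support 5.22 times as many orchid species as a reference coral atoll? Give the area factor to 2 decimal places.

10761.10

(A₂/A₁)^0.178 = 5.22, so A₂/A₁ = 5.22^(1/0.178) = 5.22^5.618
ln(A₂/A₁) = ln 5.22 / 0.178 = 1.6525 / 0.178 = 9.2837
A₂/A₁ = e^9.2837 ≈ 10761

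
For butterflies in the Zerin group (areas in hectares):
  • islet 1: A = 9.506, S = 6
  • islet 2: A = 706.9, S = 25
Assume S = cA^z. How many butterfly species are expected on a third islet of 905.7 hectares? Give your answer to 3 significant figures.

27.1

z = ln(25/6) / ln(706.9/9.506) = 1.4271 / 4.3090 = 0.3312
c = 6 / 9.506^0.3312 = 6 / 2.108 = 2.846
S₃ = 2.846 × 905.7^0.3312 = 2.846 × 9.536 ≈ 27.14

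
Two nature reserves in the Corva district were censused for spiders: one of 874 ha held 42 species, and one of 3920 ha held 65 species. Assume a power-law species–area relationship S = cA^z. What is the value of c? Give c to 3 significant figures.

z = ln(S₂/S₁) / ln(A₂/A₁) = ln(65/42) / ln(3920/874) = 0.4367 / 1.5008 = 0.2910
c = S₁ / A₁^z = 42 / 874^0.2910 = 42 / 7.177 = 5.852

5.85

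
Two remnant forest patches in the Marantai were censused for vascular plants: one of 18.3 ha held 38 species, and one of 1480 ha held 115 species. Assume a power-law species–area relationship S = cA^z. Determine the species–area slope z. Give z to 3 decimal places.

Taking logs: ln S = ln c + z ln A, so z = (ln S₂ − ln S₁)/(ln A₂ − ln A₁).
z = ln(115/38) / ln(1480/18.3) = ln(3.026) / ln(80.87) = 1.1073 / 4.3929 = 0.2521

0.252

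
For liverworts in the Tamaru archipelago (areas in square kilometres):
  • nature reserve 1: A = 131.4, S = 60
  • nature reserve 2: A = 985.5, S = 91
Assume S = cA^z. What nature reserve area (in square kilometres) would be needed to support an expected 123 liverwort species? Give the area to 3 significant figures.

z = ln(91/60) / ln(985.5/131.4) = 0.4165 / 2.0149 = 0.2067
c = 60 / 131.4^0.2067 = 60 / 2.741 = 21.89
A = (123/21.89)^(1/0.2067) ⇒ ln A = ln(5.62)/0.2067 = 8.3508
A = e^8.3508 ≈ 4234 square kilometres

4230 square kilometres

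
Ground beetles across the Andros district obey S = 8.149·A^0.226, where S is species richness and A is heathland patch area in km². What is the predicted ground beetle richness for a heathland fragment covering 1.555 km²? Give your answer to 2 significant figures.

S = 8.149 × 1.555^0.226
ln S = ln 8.149 + 0.226 × ln 1.555 = 2.0979 + 0.226 × 0.4415 = 2.1977
S = e^2.1977 ≈ 9.004

9.0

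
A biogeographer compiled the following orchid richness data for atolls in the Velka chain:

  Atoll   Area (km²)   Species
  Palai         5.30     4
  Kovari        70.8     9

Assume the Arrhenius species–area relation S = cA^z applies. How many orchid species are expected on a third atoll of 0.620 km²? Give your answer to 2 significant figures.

2.0

z = ln(9/4) / ln(70.8/5.3) = 0.8109 / 2.5922 = 0.3128
c = 4 / 5.3^0.3128 = 4 / 1.685 = 2.374
S₃ = 2.374 × 0.62^0.3128 = 2.374 × 0.8611 ≈ 2.044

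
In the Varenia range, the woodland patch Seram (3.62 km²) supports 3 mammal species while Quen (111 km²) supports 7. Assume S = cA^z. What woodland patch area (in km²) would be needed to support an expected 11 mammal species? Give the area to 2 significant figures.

690 km²

z = ln(7/3) / ln(111/3.62) = 0.8473 / 3.4231 = 0.2475
c = 3 / 3.62^0.2475 = 3 / 1.375 = 2.182
A = (11/2.182)^(1/0.2475) ⇒ ln A = ln(5.042)/0.2475 = 6.5355
A = e^6.5355 ≈ 689.2 km²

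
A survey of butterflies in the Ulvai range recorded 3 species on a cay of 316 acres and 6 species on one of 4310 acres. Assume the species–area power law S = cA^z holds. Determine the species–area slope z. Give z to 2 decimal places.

Taking logs: ln S = ln c + z ln A, so z = (ln S₂ − ln S₁)/(ln A₂ − ln A₁).
z = ln(6/3) / ln(4310/316) = ln(2) / ln(13.64) = 0.6931 / 2.6130 = 0.2653

0.27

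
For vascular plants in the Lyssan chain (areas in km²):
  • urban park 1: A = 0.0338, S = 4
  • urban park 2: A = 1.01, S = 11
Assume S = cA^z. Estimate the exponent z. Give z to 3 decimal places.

0.298

Taking logs: ln S = ln c + z ln A, so z = (ln S₂ − ln S₁)/(ln A₂ − ln A₁).
z = ln(11/4) / ln(1.01/0.0338) = ln(2.75) / ln(29.88) = 1.0116 / 3.3972 = 0.2978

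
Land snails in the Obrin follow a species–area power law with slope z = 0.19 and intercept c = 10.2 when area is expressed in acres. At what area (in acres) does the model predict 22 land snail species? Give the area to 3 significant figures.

57.1 acres

22 = 10.2 × A^0.19  ⇒  A^0.19 = 22/10.2 = 2.157
ln A = ln(2.157) / 0.19 = 0.7687 / 0.19 = 4.0456
A = e^4.0456 ≈ 57.14 acres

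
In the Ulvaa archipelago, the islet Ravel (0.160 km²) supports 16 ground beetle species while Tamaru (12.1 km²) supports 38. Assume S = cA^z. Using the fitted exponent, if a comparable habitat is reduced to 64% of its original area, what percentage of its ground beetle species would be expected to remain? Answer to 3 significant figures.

91.5%

z = ln(38/16) / ln(12.1/0.16) = 0.8650 / 4.3258 = 0.2000
S_new/S_old = (A_new/A_old)^z = 0.64^0.2000 = exp(0.2000 × -0.4463) = 0.9146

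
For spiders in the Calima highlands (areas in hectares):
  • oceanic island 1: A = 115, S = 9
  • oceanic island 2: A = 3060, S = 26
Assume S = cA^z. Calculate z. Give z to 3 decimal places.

Taking logs: ln S = ln c + z ln A, so z = (ln S₂ − ln S₁)/(ln A₂ − ln A₁).
z = ln(26/9) / ln(3060/115) = ln(2.889) / ln(26.61) = 1.0609 / 3.2812 = 0.3233

0.323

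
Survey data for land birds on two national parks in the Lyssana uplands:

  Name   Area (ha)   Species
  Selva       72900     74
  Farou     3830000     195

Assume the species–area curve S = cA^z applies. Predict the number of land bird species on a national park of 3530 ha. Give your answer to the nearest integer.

35

z = ln(195/74) / ln(3830000/72900) = 0.9689 / 3.9615 = 0.2446
c = 74 / 72900^0.2446 = 74 / 15.47 = 4.785
S₃ = 4.785 × 3530^0.2446 = 4.785 × 7.375 ≈ 35.29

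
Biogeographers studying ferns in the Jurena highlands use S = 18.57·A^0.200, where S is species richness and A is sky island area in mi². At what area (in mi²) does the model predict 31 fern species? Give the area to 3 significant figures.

13.0 mi²

31 = 18.57 × A^0.2  ⇒  A^0.2 = 31/18.57 = 1.669
ln A = ln(1.669) / 0.2 = 0.5124 / 0.2 = 2.5622
A = e^2.5622 ≈ 12.96 mi²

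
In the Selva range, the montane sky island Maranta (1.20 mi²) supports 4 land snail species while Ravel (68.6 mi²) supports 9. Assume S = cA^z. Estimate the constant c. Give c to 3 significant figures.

z = ln(S₂/S₁) / ln(A₂/A₁) = ln(9/4) / ln(68.6/1.2) = 0.8109 / 4.0460 = 0.2004
c = S₁ / A₁^z = 4 / 1.2^0.2004 = 4 / 1.037 = 3.856

3.86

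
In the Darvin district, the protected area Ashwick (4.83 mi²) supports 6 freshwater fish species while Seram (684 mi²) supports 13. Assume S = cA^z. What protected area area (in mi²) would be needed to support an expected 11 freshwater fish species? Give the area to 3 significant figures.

z = ln(13/6) / ln(684/4.83) = 0.7732 / 4.9531 = 0.1561
c = 6 / 4.83^0.1561 = 6 / 1.279 = 4.692
A = (11/4.692)^(1/0.1561) ⇒ ln A = ln(2.344)/0.1561 = 5.4578
A = e^5.4578 ≈ 234.6 mi²

235 mi²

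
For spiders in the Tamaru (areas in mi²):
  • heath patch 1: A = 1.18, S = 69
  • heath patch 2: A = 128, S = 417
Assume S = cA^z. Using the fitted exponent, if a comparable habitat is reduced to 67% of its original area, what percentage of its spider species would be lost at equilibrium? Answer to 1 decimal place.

14.2%

z = ln(417/69) / ln(128/1.18) = 1.7990 / 4.6865 = 0.3839
S_new/S_old = (A_new/A_old)^z = 0.67^0.3839 = exp(0.3839 × -0.4005) = 0.8575
Fraction lost = 1 − 0.8575 = 0.1425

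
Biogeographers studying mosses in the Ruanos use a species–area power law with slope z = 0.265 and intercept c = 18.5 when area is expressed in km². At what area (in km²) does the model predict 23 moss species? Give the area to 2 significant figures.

23 = 18.5 × A^0.265  ⇒  A^0.265 = 23/18.5 = 1.243
ln A = ln(1.243) / 0.265 = 0.2177 / 0.265 = 0.8216
A = e^0.8216 ≈ 2.274 km²

2.3 km²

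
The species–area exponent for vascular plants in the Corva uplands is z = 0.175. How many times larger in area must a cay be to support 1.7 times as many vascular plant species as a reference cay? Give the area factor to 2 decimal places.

20.74

(A₂/A₁)^0.175 = 1.7, so A₂/A₁ = 1.7^(1/0.175) = 1.7^5.714
ln(A₂/A₁) = ln 1.7 / 0.175 = 0.5306 / 0.175 = 3.0322
A₂/A₁ = e^3.0322 ≈ 20.74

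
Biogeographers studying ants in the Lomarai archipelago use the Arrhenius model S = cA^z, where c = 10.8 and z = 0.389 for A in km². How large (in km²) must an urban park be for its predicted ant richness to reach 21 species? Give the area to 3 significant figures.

21 = 10.8 × A^0.389  ⇒  A^0.389 = 21/10.8 = 1.944
ln A = ln(1.944) / 0.389 = 0.6650 / 0.389 = 1.7095
A = e^1.7095 ≈ 5.526 km²

5.53 km²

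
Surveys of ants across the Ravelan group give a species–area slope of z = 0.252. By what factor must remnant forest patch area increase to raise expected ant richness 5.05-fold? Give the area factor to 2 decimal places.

617.79

(A₂/A₁)^0.252 = 5.05, so A₂/A₁ = 5.05^(1/0.252) = 5.05^3.968
ln(A₂/A₁) = ln 5.05 / 0.252 = 1.6194 / 0.252 = 6.4261
A₂/A₁ = e^6.4261 ≈ 617.8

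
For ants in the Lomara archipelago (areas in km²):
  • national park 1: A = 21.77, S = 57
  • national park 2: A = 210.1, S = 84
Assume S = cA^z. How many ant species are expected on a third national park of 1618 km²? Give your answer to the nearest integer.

119

z = ln(84/57) / ln(210.1/21.77) = 0.3878 / 2.2671 = 0.1710
c = 57 / 21.77^0.1710 = 57 / 1.694 = 33.65
S₃ = 33.65 × 1618^0.1710 = 33.65 × 3.539 ≈ 119.1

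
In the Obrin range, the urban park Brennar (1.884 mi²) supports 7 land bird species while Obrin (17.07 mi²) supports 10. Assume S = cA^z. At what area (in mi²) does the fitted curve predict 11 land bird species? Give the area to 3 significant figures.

30.8 mi²

z = ln(10/7) / ln(17.07/1.884) = 0.3567 / 2.2039 = 0.1618
c = 7 / 1.884^0.1618 = 7 / 1.108 = 6.318
A = (11/6.318)^(1/0.1618) ⇒ ln A = ln(1.741)/0.1618 = 3.4263
A = e^3.4263 ≈ 30.76 mi²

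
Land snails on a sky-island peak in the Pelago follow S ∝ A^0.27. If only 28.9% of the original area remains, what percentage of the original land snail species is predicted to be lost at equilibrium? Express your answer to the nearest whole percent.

S_new/S_old = (A_new/A_old)^z = 0.289^0.27
= exp(0.27 × ln 0.289) = exp(0.27 × -1.2413) = exp(-0.3352) ≈ 0.7152
Fraction lost = 1 − 0.7152 = 0.2848

28%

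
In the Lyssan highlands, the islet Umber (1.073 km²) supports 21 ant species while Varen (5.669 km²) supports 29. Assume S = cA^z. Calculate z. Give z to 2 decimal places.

0.19

Taking logs: ln S = ln c + z ln A, so z = (ln S₂ − ln S₁)/(ln A₂ − ln A₁).
z = ln(29/21) / ln(5.669/1.073) = ln(1.381) / ln(5.283) = 0.3228 / 1.6646 = 0.1939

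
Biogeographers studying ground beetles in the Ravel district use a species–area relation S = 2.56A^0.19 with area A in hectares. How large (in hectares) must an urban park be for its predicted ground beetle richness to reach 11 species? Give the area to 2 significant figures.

2100 hectares

11 = 2.56 × A^0.19  ⇒  A^0.19 = 11/2.56 = 4.297
ln A = ln(4.297) / 0.19 = 1.4579 / 0.19 = 7.6731
A = e^7.6731 ≈ 2150 hectares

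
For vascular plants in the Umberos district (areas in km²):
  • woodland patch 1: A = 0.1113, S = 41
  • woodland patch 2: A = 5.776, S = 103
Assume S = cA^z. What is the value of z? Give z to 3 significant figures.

Taking logs: ln S = ln c + z ln A, so z = (ln S₂ − ln S₁)/(ln A₂ − ln A₁).
z = ln(103/41) / ln(5.776/0.1113) = ln(2.512) / ln(51.9) = 0.9212 / 3.9492 = 0.2332

0.233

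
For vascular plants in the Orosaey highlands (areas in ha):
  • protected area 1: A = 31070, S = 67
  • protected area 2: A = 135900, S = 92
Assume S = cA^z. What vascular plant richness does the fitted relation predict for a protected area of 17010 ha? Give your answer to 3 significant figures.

58.9

z = ln(92/67) / ln(135900/31070) = 0.3171 / 1.4757 = 0.2149
c = 67 / 31070^0.2149 = 67 / 9.233 = 7.257
S₃ = 7.257 × 17010^0.2149 = 7.257 × 8.111 ≈ 58.86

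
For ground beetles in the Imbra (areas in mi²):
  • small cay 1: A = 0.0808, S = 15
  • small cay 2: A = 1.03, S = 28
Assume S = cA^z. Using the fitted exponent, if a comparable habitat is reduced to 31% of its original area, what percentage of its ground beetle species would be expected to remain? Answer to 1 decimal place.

75.0%

z = ln(28/15) / ln(1.03/0.0808) = 0.6242 / 2.5453 = 0.2452
S_new/S_old = (A_new/A_old)^z = 0.31^0.2452 = exp(0.2452 × -1.1712) = 0.7504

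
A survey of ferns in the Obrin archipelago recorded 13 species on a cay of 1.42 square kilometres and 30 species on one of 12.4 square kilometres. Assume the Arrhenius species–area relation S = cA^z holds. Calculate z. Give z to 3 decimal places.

0.386

Taking logs: ln S = ln c + z ln A, so z = (ln S₂ − ln S₁)/(ln A₂ − ln A₁).
z = ln(30/13) / ln(12.4/1.42) = ln(2.308) / ln(8.732) = 0.8362 / 2.1670 = 0.3859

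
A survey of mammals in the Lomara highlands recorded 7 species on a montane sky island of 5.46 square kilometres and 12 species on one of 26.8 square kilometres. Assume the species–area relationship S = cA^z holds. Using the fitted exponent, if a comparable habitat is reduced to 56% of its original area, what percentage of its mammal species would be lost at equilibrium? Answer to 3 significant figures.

17.8%

z = ln(12/7) / ln(26.8/5.46) = 0.5390 / 1.5910 = 0.3388
S_new/S_old = (A_new/A_old)^z = 0.56^0.3388 = exp(0.3388 × -0.5798) = 0.8217
Fraction lost = 1 − 0.8217 = 0.1783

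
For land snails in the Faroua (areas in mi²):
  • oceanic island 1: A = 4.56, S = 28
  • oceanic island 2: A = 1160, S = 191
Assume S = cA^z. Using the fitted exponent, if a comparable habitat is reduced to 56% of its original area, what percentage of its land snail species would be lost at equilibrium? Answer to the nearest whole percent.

18%

z = ln(191/28) / ln(1160/4.56) = 1.9201 / 5.5389 = 0.3467
S_new/S_old = (A_new/A_old)^z = 0.56^0.3467 = exp(0.3467 × -0.5798) = 0.8179
Fraction lost = 1 − 0.8179 = 0.1821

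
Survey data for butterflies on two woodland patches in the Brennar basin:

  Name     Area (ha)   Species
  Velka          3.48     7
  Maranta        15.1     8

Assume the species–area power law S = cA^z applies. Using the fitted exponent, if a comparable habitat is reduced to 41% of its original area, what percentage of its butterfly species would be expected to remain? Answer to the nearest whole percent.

z = ln(8/7) / ln(15.1/3.48) = 0.1335 / 1.4677 = 0.0910
S_new/S_old = (A_new/A_old)^z = 0.41^0.0910 = exp(0.0910 × -0.8916) = 0.9221

92%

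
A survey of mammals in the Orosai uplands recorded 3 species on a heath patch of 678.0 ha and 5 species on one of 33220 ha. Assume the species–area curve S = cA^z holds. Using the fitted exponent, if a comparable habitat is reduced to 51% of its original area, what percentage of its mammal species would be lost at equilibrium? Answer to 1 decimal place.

8.5%

z = ln(5/3) / ln(33220/678) = 0.5108 / 3.8918 = 0.1313
S_new/S_old = (A_new/A_old)^z = 0.51^0.1313 = exp(0.1313 × -0.6733) = 0.9154
Fraction lost = 1 − 0.9154 = 0.08459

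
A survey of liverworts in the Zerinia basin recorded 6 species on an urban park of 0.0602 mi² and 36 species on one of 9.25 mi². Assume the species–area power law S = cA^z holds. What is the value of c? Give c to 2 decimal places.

16.31

z = ln(S₂/S₁) / ln(A₂/A₁) = ln(36/6) / ln(9.25/0.0602) = 1.7918 / 5.0347 = 0.3559
c = S₁ / A₁^z = 6 / 0.0602^0.3559 = 6 / 0.3679 = 16.31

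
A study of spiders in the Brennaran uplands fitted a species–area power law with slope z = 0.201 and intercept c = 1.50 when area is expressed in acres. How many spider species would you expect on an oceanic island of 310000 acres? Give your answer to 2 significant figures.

19

S = 1.5 × 310000^0.201
ln S = ln 1.5 + 0.201 × ln 310000 = 0.4055 + 0.201 × 12.6443 = 2.9470
S = e^2.9470 ≈ 19.05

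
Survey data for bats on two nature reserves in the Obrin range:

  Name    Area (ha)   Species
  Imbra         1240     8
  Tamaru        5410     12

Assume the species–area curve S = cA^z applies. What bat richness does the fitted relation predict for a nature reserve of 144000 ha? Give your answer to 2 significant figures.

30

z = ln(12/8) / ln(5410/1240) = 0.4055 / 1.4731 = 0.2752
c = 8 / 1240^0.2752 = 8 / 7.103 = 1.126
S₃ = 1.126 × 144000^0.2752 = 1.126 × 26.29 ≈ 29.61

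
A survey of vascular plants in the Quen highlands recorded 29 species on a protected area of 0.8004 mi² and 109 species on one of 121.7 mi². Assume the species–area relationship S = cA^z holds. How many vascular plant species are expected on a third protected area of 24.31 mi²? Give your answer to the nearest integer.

z = ln(109/29) / ln(121.7/0.8004) = 1.3241 / 5.0242 = 0.2635
c = 29 / 0.8004^0.2635 = 29 / 0.943 = 30.75
S₃ = 30.75 × 24.31^0.2635 = 30.75 × 2.318 ≈ 71.3

71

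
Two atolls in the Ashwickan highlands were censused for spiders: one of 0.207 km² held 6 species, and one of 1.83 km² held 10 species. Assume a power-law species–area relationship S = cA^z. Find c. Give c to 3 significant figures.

z = ln(S₂/S₁) / ln(A₂/A₁) = ln(10/6) / ln(1.83/0.207) = 0.5108 / 2.1794 = 0.2344
c = S₁ / A₁^z = 6 / 0.207^0.2344 = 6 / 0.6913 = 8.679

8.68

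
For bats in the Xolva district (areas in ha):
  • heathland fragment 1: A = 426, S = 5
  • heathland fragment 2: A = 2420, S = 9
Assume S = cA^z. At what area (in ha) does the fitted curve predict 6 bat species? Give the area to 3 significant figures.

730 ha

z = ln(9/5) / ln(2420/426) = 0.5878 / 1.7371 = 0.3384
c = 5 / 426^0.3384 = 5 / 7.758 = 0.6445
A = (6/0.6445)^(1/0.3384) ⇒ ln A = ln(9.309)/0.3384 = 6.5933
A = e^6.5933 ≈ 730.2 ha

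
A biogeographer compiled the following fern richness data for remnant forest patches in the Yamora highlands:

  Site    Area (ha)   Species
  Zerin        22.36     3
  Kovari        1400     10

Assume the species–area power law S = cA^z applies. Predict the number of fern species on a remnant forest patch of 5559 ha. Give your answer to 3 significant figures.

14.9

z = ln(10/3) / ln(1400/22.36) = 1.2040 / 4.1370 = 0.2910
c = 3 / 22.36^0.2910 = 3 / 2.47 = 1.214
S₃ = 1.214 × 5559^0.2910 = 1.214 × 12.3 ≈ 14.94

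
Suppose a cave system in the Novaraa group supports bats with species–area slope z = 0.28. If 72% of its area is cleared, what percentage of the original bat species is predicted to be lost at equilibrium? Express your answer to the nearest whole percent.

S_new/S_old = (A_new/A_old)^z = 0.28^0.28
= exp(0.28 × ln 0.28) = exp(0.28 × -1.2730) = exp(-0.3564) ≈ 0.7002
Fraction lost = 1 − 0.7002 = 0.2998

30%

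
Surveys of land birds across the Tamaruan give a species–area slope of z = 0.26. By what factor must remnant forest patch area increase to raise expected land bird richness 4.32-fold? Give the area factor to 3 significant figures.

278

(A₂/A₁)^0.26 = 4.32, so A₂/A₁ = 4.32^(1/0.26) = 4.32^3.846
ln(A₂/A₁) = ln 4.32 / 0.26 = 1.4633 / 0.26 = 5.6279
A₂/A₁ = e^5.6279 ≈ 278.1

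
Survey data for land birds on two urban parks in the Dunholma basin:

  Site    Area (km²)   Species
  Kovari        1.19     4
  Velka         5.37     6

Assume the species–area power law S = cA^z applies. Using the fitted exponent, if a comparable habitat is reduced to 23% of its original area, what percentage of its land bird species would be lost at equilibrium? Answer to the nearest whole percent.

33%

z = ln(6/4) / ln(5.37/1.19) = 0.4055 / 1.5069 = 0.2691
S_new/S_old = (A_new/A_old)^z = 0.23^0.2691 = exp(0.2691 × -1.4697) = 0.6734
Fraction lost = 1 − 0.6734 = 0.3266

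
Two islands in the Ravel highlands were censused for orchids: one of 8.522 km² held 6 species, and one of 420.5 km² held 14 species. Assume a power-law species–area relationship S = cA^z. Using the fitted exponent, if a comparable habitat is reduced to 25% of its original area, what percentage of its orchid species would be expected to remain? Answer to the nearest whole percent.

74%

z = ln(14/6) / ln(420.5/8.522) = 0.8473 / 3.8988 = 0.2173
S_new/S_old = (A_new/A_old)^z = 0.25^0.2173 = exp(0.2173 × -1.3863) = 0.7399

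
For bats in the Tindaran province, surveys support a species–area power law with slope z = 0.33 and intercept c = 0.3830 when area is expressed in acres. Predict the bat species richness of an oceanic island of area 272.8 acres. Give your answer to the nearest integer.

2 species

S = 0.383 × 272.8^0.33 = 0.383 × 6.365 ≈ 2.438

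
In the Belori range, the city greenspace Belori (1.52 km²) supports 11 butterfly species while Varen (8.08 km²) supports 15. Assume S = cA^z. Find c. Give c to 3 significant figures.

z = ln(S₂/S₁) / ln(A₂/A₁) = ln(15/11) / ln(8.08/1.52) = 0.3102 / 1.6707 = 0.1856
c = S₁ / A₁^z = 11 / 1.52^0.1856 = 11 / 1.081 = 10.18

10.2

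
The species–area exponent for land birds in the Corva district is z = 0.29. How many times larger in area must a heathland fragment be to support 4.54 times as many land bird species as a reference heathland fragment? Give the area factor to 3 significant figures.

(A₂/A₁)^0.29 = 4.54, so A₂/A₁ = 4.54^(1/0.29) = 4.54^3.448
ln(A₂/A₁) = ln 4.54 / 0.29 = 1.5129 / 0.29 = 5.2170
A₂/A₁ = e^5.2170 ≈ 184.4

184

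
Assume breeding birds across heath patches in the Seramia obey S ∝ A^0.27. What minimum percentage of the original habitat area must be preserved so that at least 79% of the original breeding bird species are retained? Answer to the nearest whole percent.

Need (A_new/A_old)^0.27 = 0.79, so A_new/A_old = 0.79^(1/0.27) = 0.79^3.704
ln(A_new/A_old) = ln 0.79 / 0.27 = -0.2357 / 0.27 = -0.8730
A_new/A_old = e^-0.8730 ≈ 0.4177

42%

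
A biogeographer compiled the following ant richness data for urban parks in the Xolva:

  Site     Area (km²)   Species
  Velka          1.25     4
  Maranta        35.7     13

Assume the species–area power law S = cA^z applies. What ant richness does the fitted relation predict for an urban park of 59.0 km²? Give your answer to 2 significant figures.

z = ln(13/4) / ln(35.7/1.25) = 1.1787 / 3.3520 = 0.3516
c = 4 / 1.25^0.3516 = 4 / 1.082 = 3.698
S₃ = 3.698 × 59^0.3516 = 3.698 × 4.194 ≈ 15.51

16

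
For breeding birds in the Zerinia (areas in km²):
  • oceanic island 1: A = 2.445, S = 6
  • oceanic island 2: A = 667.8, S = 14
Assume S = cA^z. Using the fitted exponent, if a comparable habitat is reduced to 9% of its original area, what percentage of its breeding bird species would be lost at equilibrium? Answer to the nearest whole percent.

30%

z = ln(14/6) / ln(667.8/2.445) = 0.8473 / 5.6099 = 0.1510
S_new/S_old = (A_new/A_old)^z = 0.09^0.1510 = exp(0.1510 × -2.4079) = 0.6951
Fraction lost = 1 − 0.6951 = 0.3049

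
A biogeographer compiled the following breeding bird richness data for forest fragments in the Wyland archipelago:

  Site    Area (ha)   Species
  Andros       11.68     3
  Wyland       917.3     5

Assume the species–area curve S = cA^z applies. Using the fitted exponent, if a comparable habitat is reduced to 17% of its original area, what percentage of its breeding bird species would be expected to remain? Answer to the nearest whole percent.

z = ln(5/3) / ln(917.3/11.68) = 0.5108 / 4.3636 = 0.1171
S_new/S_old = (A_new/A_old)^z = 0.17^0.1171 = exp(0.1171 × -1.7720) = 0.8127

81%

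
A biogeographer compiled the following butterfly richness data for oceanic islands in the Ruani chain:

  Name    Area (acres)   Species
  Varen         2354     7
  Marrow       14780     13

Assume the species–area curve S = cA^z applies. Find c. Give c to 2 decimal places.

z = ln(S₂/S₁) / ln(A₂/A₁) = ln(13/7) / ln(14780/2354) = 0.6190 / 1.8372 = 0.3370
c = S₁ / A₁^z = 7 / 2354^0.3370 = 7 / 13.68 = 0.5116

0.51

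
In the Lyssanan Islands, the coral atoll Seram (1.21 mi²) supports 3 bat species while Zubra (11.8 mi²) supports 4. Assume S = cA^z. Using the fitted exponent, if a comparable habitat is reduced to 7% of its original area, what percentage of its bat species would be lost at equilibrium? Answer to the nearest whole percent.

29%

z = ln(4/3) / ln(11.8/1.21) = 0.2877 / 2.2775 = 0.1263
S_new/S_old = (A_new/A_old)^z = 0.07^0.1263 = exp(0.1263 × -2.6593) = 0.7147
Fraction lost = 1 − 0.7147 = 0.2853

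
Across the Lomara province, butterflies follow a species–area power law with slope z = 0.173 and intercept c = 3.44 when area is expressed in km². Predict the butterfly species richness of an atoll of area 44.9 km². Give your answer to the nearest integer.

7

S = 3.44 × 44.9^0.173 = 3.44 × 1.931 ≈ 6.644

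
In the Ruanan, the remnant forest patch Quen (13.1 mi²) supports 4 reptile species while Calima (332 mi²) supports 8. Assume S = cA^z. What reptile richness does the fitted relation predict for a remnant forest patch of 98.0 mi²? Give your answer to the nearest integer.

z = ln(8/4) / ln(332/13.1) = 0.6931 / 3.2325 = 0.2144
c = 4 / 13.1^0.2144 = 4 / 1.736 = 2.304
S₃ = 2.304 × 98^0.2144 = 2.304 × 2.673 ≈ 6.158

6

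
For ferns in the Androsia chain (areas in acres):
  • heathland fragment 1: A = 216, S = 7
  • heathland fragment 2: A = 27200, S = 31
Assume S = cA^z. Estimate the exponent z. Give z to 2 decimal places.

Taking logs: ln S = ln c + z ln A, so z = (ln S₂ − ln S₁)/(ln A₂ − ln A₁).
z = ln(31/7) / ln(27200/216) = ln(4.429) / ln(125.9) = 1.4881 / 4.8357 = 0.3077

0.31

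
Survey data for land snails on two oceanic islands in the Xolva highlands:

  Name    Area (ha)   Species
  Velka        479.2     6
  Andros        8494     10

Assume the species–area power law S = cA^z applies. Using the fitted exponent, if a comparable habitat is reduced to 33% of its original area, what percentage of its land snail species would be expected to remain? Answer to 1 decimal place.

82.1%

z = ln(10/6) / ln(8494/479.2) = 0.5108 / 2.8750 = 0.1777
S_new/S_old = (A_new/A_old)^z = 0.33^0.1777 = exp(0.1777 × -1.1087) = 0.8212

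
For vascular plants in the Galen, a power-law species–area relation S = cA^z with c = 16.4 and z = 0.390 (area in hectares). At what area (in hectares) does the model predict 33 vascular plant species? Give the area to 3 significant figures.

6.01 hectares

33 = 16.4 × A^0.39  ⇒  A^0.39 = 33/16.4 = 2.012
ln A = ln(2.012) / 0.39 = 0.6992 / 0.39 = 1.7929
A = e^1.7929 ≈ 6.007 hectares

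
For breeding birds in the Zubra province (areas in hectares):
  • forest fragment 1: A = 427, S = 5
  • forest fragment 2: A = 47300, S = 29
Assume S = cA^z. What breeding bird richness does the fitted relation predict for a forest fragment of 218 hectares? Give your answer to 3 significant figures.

z = ln(29/5) / ln(47300/427) = 1.7579 / 4.7075 = 0.3734
c = 5 / 427^0.3734 = 5 / 9.6 = 0.5209
S₃ = 0.5209 × 218^0.3734 = 0.5209 × 7.468 ≈ 3.89

3.89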